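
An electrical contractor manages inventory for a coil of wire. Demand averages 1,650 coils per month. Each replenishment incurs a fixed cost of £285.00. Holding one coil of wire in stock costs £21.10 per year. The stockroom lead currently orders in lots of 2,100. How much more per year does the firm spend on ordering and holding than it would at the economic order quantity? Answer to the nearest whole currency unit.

Annual demand D = 1,650 × 12 = 19,800.
EOQ = √(2DS/H) = √(2 × 19,800 × 285 / 21.1) ≈ 731.36.
Cost at Q* = (D/Q*)S + (Q*/2)H = √(2DSH) ≈ £15,431.61.
Cost at Q = 2,100: (19,800/2,100)×285 + (2,100/2)×21.1 = £2,687.14 + £22,155.00 = £24,842.14.
Excess = £24,842.14 − £15,431.61 = £9,410.53.

Extra cost ≈ £9,411 per year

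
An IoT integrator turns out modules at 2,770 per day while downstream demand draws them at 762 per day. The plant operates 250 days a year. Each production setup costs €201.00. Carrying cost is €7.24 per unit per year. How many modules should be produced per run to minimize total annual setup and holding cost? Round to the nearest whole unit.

Q* ≈ 3,820 modules

Annual demand D = 762 × 250 = 190,500.
Production build-up factor (1 − d/p) = 1 − 762/2,770 = 0.7249.
Q* = √(2DS / (H(1 − d/p))) = √(2 × 190,500 × 201 / (7.24 × 0.7249)).
= √(76,581,000 / 5.2483) ≈ 3819.876.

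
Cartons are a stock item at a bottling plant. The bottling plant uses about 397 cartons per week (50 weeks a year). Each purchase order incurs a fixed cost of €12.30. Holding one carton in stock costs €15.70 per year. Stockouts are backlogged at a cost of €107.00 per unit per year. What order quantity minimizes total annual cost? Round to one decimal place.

Q* ≈ 188.9 cartons

Annual demand D = 397 × 50 = 19,850.
With planned backorders, Q* = √(2DS/H) · √((H+B)/B).
√(2DS/H) = √(2 × 19,850 × 12.3 / 15.7) = 176.359.
√((H+B)/B) = √((15.7+107)/107) = 1.0709.
Q* ≈ 188.855.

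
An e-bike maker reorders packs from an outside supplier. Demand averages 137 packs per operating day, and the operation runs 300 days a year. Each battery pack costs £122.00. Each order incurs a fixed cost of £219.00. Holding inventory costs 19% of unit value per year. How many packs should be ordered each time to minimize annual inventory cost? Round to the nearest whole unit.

Q* ≈ 881 packs

Annual demand D = 137 × 300 = 41,100.
Holding cost H = 0.19 × £122.00 = £23.1800 per unit per year.
EOQ = √(2DS / H) = √(2 × 41,100 × 219 / 23.18).
= √(18,001,800 / 23.18) = √776,609.1458 ≈ 881.254.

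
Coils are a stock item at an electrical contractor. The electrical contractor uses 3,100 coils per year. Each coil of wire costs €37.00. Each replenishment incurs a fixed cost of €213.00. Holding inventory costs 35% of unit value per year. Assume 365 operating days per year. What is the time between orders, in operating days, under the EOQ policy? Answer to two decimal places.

T ≈ 37.60 days

Holding cost H = 0.35 × €37.00 = €12.9500 per unit per year.
Q* = √(2DS/H) = √(2 × 3,100 × 213 / 12.95) ≈ 319.34.
Cycle time = Q*/D × 365 = 319.34 / 3,100 × 365 ≈ 37.599 days.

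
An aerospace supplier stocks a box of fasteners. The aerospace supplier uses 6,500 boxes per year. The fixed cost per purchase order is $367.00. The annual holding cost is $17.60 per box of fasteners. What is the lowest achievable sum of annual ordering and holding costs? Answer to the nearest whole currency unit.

TC* ≈ $9,163

EOQ = √(2DS/H) = √(2 × 6,500 × 367 / 17.6) ≈ 520.65.
At the optimum the two cost components are equal, so total cost = 2·(Q*/2)H = Q*·H.
Minimum total = √(2DSH) = √(2 × 6,500 × 367 × 17.6) ≈ 9163.493.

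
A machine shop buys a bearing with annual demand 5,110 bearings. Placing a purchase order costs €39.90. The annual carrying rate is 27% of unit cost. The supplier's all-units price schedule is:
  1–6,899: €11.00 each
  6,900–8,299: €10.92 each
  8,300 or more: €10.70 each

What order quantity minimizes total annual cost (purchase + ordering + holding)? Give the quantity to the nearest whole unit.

Q* ≈ 371 bearings

Holding cost per unit per year at price C is H = 0.27·C.
Evaluate total cost at each tier's feasible EOQ or, if the EOQ is below the tier, at the tier's minimum quantity.
EOQ at €11.00 = 370.5 (feasible in tier 1): TC = 5,110×€11.00 + (5,110/370.5)×39.9 + (370.5/2)×0.27×€11.00 = €57,310.50.
EOQ at €10.92 = 371.9 < 6900, so use break Q=6900: TC = 5,110×€10.92 + (5,110/6900.0)×39.9 + (6900.0/2)×0.27×€10.92 = €66,002.73.
EOQ at €10.70 = 375.7 < 8300, so use break Q=8300: TC = 5,110×€10.70 + (5,110/8300.0)×39.9 + (8300.0/2)×0.27×€10.70 = €66,690.91.
Lowest total cost is €57,310.50 at Q = 370.5.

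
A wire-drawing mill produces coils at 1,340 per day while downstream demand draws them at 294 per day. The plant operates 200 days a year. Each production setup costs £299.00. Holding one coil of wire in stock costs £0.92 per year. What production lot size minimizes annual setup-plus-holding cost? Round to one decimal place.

Annual demand D = 294 × 200 = 58,800.
Production build-up factor (1 − d/p) = 1 − 294/1,340 = 0.7806.
Q* = √(2DS / (H(1 − d/p))) = √(2 × 58,800 × 299 / (0.92 × 0.7806)).
= √(35,162,400 / 0.7181) ≈ 6997.323.

Q* ≈ 6,997.3 coils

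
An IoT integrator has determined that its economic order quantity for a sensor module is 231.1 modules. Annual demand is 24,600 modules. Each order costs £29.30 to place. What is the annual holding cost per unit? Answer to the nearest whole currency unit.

H ≈ £27

Invert the EOQ relation Q*² = 2DS/H.
From Q* = √(2DS/H): H = 2DS / Q*² = 2 × 24,600 × 29.3 / 231.1² = 26.9919.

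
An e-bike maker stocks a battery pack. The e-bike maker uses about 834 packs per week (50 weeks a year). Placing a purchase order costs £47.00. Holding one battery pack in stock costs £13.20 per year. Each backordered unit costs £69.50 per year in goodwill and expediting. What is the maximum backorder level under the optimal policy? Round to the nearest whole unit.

Annual demand D = 834 × 50 = 41,700.
With planned backorders, Q* = √(2DS/H) · √((H+B)/B).
√(2DS/H) = √(2 × 41,700 × 47 / 13.2) = 544.935.
√((H+B)/B) = √((13.2+69.5)/69.5) = 1.0908.
Q* ≈ 594.436.
S* = Q* · H/(H+B) = 594.436 × 13.2/82.7 ≈ 94.880.

S* ≈ 95 packs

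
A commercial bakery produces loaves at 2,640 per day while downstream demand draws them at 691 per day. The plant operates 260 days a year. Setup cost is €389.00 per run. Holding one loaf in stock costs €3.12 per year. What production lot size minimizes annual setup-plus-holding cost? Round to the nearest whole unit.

Annual demand D = 691 × 260 = 179,660.
Production build-up factor (1 − d/p) = 1 − 691/2,640 = 0.7383.
Q* = √(2DS / (H(1 − d/p))) = √(2 × 179,660 × 389 / (3.12 × 0.7383)).
= √(139,775,480 / 2.3034) ≈ 7789.942.

Q* ≈ 7,790 loaves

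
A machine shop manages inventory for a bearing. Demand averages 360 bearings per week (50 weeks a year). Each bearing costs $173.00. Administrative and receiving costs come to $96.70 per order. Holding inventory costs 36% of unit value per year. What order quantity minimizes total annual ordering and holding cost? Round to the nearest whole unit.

Annual demand D = 360 × 50 = 18,000.
Holding cost H = 0.36 × $173.00 = $62.2800 per unit per year.
EOQ = √(2DS / H) = √(2 × 18,000 × 96.7 / 62.28).
= √(3,481,200 / 62.28) = √55,895.9538 ≈ 236.423.

Q* ≈ 236 bearings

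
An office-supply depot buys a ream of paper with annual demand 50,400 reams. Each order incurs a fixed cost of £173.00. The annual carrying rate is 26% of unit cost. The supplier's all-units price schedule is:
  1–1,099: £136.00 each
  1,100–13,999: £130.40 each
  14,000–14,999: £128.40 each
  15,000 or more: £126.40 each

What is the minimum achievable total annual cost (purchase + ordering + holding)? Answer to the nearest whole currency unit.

TC* ≈ £6,598,734

Holding cost per unit per year at price C is H = 0.26·C.
Candidates are each tier's EOQ (if it falls in that tier) and each price-break quantity.
EOQ at £136.00 = 702.3 (feasible in tier 1): TC = 50,400×£136.00 + (50,400/702.3)×173 + (702.3/2)×0.26×£136.00 = £6,879,231.87.
EOQ at £130.40 = 717.2 < 1100, so use break Q=1100: TC = 50,400×£130.40 + (50,400/1100.0)×173 + (1100.0/2)×0.26×£130.40 = £6,598,733.75.
EOQ at £128.40 = 722.7 < 14000, so use break Q=14000: TC = 50,400×£128.40 + (50,400/14000.0)×173 + (14000.0/2)×0.26×£128.40 = £6,705,670.80.
EOQ at £126.40 = 728.4 < 15000, so use break Q=15000: TC = 50,400×£126.40 + (50,400/15000.0)×173 + (15000.0/2)×0.26×£126.40 = £6,617,621.28.
Lowest total cost among the candidates is at Q = 1100.0.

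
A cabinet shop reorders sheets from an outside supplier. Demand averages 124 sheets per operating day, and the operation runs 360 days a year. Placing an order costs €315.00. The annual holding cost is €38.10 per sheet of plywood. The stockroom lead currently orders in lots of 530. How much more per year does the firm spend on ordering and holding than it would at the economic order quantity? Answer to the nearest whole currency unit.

Annual demand D = 124 × 360 = 44,640.
EOQ = √(2DS/H) = √(2 × 44,640 × 315 / 38.1) ≈ 859.15.
Cost at Q* = (D/Q*)S + (Q*/2)H = √(2DSH) ≈ €32,733.68.
Cost at Q = 530: (44,640/530)×315 + (530/2)×38.1 = €26,531.32 + €10,096.50 = €36,627.82.
Excess = €36,627.82 − €32,733.68 = €3,894.14.

Extra cost ≈ €3,894 per year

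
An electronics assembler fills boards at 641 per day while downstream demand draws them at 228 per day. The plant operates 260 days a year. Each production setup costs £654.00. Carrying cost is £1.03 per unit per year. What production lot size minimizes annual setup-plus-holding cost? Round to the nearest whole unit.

Annual demand D = 228 × 260 = 59,280.
Production build-up factor (1 − d/p) = 1 − 228/641 = 0.6443.
Q* = √(2DS / (H(1 − d/p))) = √(2 × 59,280 × 654 / (1.03 × 0.6443)).
= √(77,538,240 / 0.6636) ≈ 10809.195.

Q* ≈ 10,809 boards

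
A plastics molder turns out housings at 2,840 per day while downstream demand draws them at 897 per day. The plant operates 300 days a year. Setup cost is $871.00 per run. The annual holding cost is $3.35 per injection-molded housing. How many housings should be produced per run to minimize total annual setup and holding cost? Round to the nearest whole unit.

Q* ≈ 14,301 housings

Annual demand D = 897 × 300 = 269,100.
Production build-up factor (1 − d/p) = 1 − 897/2,840 = 0.6842.
Q* = √(2DS / (H(1 − d/p))) = √(2 × 269,100 × 871 / (3.35 × 0.6842)).
= √(468,772,200 / 2.2919) ≈ 14301.490.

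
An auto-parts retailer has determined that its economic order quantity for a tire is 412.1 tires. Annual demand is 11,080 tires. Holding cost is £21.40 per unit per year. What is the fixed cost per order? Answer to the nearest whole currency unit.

The basic EOQ model gives Q* = √(2DS/H); rearrange for the unknown.
From Q* = √(2DS/H): S = Q*²H / (2D) = 412.1² × 21.4 / (2 × 11,080) = 164.0020.

S ≈ £164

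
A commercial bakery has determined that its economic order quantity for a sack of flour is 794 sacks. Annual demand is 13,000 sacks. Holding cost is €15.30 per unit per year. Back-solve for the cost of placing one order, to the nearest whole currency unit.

Squaring Q* = √(2DS/H) gives Q*² = 2DS/H.
From Q* = √(2DS/H): S = Q*²H / (2D) = 794² × 15.3 / (2 × 13,000) = 370.9873.

S ≈ €371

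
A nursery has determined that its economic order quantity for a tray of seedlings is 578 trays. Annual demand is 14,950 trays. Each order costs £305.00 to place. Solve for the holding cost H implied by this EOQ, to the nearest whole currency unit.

H ≈ £27

Squaring Q* = √(2DS/H) gives Q*² = 2DS/H.
From Q* = √(2DS/H): H = 2DS / Q*² = 2 × 14,950 × 305 / 578² = 27.2970.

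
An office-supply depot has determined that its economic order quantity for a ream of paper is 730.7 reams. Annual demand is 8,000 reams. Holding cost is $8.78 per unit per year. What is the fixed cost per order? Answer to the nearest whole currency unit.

S ≈ $293

Invert the EOQ relation Q*² = 2DS/H.
From Q* = √(2DS/H): S = Q*²H / (2D) = 730.7² × 8.78 / (2 × 8,000) = 292.9900.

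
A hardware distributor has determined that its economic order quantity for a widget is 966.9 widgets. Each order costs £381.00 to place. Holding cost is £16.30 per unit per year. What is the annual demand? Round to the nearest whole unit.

D ≈ 19,998 widgets per year

The basic EOQ model gives Q* = √(2DS/H); rearrange for the unknown.
From Q* = √(2DS/H): D = Q*²H / (2S) = 966.9² × 16.3 / (2 × 381) = 19998.423.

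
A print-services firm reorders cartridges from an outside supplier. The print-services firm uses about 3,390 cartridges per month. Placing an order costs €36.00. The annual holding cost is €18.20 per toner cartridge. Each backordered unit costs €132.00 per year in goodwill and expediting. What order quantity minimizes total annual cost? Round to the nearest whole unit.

Q* ≈ 428 cartridges

Annual demand D = 3,390 × 12 = 40,680.
With planned backorders, Q* = √(2DS/H) · √((H+B)/B).
√(2DS/H) = √(2 × 40,680 × 36 / 18.2) = 401.163.
√((H+B)/B) = √((18.2+132)/132) = 1.0667.
Q* ≈ 427.926.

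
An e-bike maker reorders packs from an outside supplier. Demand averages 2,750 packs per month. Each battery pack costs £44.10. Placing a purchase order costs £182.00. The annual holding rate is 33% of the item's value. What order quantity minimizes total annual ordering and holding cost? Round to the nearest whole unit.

Annual demand D = 2,750 × 12 = 33,000.
Holding cost H = 0.33 × £44.10 = £14.5530 per unit per year.
EOQ = √(2DS / H) = √(2 × 33,000 × 182 / 14.553).
= √(12,012,000 / 14.553) = √825,396.8254 ≈ 908.514.

Q* ≈ 909 packs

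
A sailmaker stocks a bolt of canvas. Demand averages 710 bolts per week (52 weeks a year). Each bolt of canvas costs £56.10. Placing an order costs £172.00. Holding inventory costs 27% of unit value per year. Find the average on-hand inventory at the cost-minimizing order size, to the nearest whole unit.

Annual demand D = 710 × 52 = 36,920.
Holding cost H = 0.27 × £56.10 = £15.1470 per unit per year.
Q* = √(2DS/H) = √(2 × 36,920 × 172 / 15.147) ≈ 915.69.
Average inventory = Q*/2 ≈ 915.69 / 2 = 457.843.

Average inventory ≈ 458 bolts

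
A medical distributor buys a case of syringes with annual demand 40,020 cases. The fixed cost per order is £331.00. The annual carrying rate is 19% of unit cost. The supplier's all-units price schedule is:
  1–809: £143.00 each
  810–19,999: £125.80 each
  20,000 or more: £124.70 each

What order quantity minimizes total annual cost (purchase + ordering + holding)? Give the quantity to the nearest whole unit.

Q* ≈ 1,053 cases

Holding cost per unit per year at price C is H = 0.19·C.
Evaluate total cost at each tier's feasible EOQ or, if the EOQ is below the tier, at the tier's minimum quantity.
Tier 1 (£143.00): EOQ = 987.5 exceeds tier's upper bound 809, so this tier is dominated.
EOQ at £125.80 = 1052.8 (feasible in tier 2): TC = 40,020×£125.80 + (40,020/1052.8)×331 + (1052.8/2)×0.19×£125.80 = £5,059,680.29.
EOQ at £124.70 = 1057.4 < 20000, so use break Q=20000: TC = 40,020×£124.70 + (40,020/20000.0)×331 + (20000.0/2)×0.19×£124.70 = £5,228,086.33.
Lowest total cost is £5,059,680.29 at Q = 1052.8.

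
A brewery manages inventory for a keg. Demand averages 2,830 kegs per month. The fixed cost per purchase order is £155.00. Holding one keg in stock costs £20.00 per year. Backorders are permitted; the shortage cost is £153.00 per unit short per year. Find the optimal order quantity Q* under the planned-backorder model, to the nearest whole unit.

Q* ≈ 771 kegs

Annual demand D = 2,830 × 12 = 33,960.
With planned backorders, Q* = √(2DS/H) · √((H+B)/B).
√(2DS/H) = √(2 × 33,960 × 155 / 20) = 725.521.
√((H+B)/B) = √((20+153)/153) = 1.0634.
Q* ≈ 771.484.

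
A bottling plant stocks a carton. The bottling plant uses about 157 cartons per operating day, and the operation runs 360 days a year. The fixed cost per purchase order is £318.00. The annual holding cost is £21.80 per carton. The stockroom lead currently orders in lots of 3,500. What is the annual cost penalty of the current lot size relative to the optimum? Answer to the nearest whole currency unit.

Extra cost ≈ £15,292 per year

Annual demand D = 157 × 360 = 56,520.
EOQ = √(2DS/H) = √(2 × 56,520 × 318 / 21.8) ≈ 1284.11.
Cost at Q* = (D/Q*)S + (Q*/2)H = √(2DSH) ≈ £27,993.54.
Cost at Q = 3,500: (56,520/3,500)×318 + (3,500/2)×21.8 = £5,135.25 + £38,150.00 = £43,285.25.
Excess = £43,285.25 − £27,993.54 = £15,291.70.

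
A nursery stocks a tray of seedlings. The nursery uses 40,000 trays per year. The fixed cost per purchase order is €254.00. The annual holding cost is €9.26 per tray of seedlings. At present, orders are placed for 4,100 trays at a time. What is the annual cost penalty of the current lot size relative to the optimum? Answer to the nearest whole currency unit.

Extra cost ≈ €7,744 per year

EOQ = √(2DS/H) = √(2 × 40,000 × 254 / 9.26) ≈ 1481.35.
Cost at Q* = (D/Q*)S + (Q*/2)H = √(2DSH) ≈ €13,717.26.
Cost at Q = 4,100: (40,000/4,100)×254 + (4,100/2)×9.26 = €2,478.05 + €18,983.00 = €21,461.05.
Excess = €21,461.05 − €13,717.26 = €7,743.79.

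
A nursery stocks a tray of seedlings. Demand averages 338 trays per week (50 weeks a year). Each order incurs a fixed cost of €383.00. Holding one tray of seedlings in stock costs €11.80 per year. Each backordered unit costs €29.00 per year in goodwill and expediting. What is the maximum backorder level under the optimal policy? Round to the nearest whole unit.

Annual demand D = 338 × 50 = 16,900.
With planned backorders, Q* = √(2DS/H) · √((H+B)/B).
√(2DS/H) = √(2 × 16,900 × 383 / 11.8) = 1047.410.
√((H+B)/B) = √((11.8+29)/29) = 1.1861.
Q* ≈ 1242.361.
S* = Q* · H/(H+B) = 1242.361 × 11.8/40.8 ≈ 359.310.

S* ≈ 359 trays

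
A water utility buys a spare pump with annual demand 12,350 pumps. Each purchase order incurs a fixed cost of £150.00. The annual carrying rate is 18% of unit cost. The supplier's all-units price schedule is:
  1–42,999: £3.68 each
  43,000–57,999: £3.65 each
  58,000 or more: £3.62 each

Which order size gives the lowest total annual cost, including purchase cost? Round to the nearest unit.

Q* ≈ 2,365 pumps

Holding cost per unit per year at price C is H = 0.18·C.
Candidates are each tier's EOQ (if it falls in that tier) and each price-break quantity.
EOQ at £3.68 = 2365.0 (feasible in tier 1): TC = 12,350×£3.68 + (12,350/2365.0)×150 + (2365.0/2)×0.18×£3.68 = £47,014.59.
EOQ at £3.65 = 2374.7 < 43000, so use break Q=43000: TC = 12,350×£3.65 + (12,350/43000.0)×150 + (43000.0/2)×0.18×£3.65 = £59,246.08.
EOQ at £3.62 = 2384.5 < 58000, so use break Q=58000: TC = 12,350×£3.62 + (12,350/58000.0)×150 + (58000.0/2)×0.18×£3.62 = £63,635.34.
Lowest total cost is £47,014.59 at Q = 2365.0.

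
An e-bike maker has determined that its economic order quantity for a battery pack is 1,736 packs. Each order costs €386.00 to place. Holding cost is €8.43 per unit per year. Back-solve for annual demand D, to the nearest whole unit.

Invert the EOQ relation Q*² = 2DS/H.
From Q* = √(2DS/H): D = Q*²H / (2S) = 1,736² × 8.43 / (2 × 386) = 32908.623.

D ≈ 32,909 packs per year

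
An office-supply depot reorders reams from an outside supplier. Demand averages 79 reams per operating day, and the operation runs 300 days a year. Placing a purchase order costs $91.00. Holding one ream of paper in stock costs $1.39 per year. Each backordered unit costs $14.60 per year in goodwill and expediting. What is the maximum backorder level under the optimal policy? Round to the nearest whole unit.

S* ≈ 160 reams

Annual demand D = 79 × 300 = 23,700.
With planned backorders, Q* = √(2DS/H) · √((H+B)/B).
√(2DS/H) = √(2 × 23,700 × 91 / 1.39) = 1761.580.
√((H+B)/B) = √((1.39+14.6)/14.6) = 1.0465.
Q* ≈ 1843.530.
S* = Q* · H/(H+B) = 1843.530 × 1.39/15.99 ≈ 160.257.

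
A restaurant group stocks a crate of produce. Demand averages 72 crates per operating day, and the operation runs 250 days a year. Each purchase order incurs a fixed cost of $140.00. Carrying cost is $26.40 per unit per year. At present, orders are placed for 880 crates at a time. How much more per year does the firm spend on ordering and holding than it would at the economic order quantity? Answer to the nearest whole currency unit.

Extra cost ≈ $2,945 per year

Annual demand D = 72 × 250 = 18,000.
EOQ = √(2DS/H) = √(2 × 18,000 × 140 / 26.4) ≈ 436.93.
Cost at Q* = (D/Q*)S + (Q*/2)H = √(2DSH) ≈ $11,534.99.
Cost at Q = 880: (18,000/880)×140 + (880/2)×26.4 = $2,863.64 + $11,616.00 = $14,479.64.
Excess = $14,479.64 − $11,534.99 = $2,944.65.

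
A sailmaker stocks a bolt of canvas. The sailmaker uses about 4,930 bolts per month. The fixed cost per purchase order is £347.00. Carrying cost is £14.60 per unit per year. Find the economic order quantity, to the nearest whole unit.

Q* ≈ 1,677 bolts

Annual demand D = 4,930 × 12 = 59,160.
EOQ = √(2DS / H) = √(2 × 59,160 × 347 / 14.6).
= √(41,057,040 / 14.6) = √2,812,126.0274 ≈ 1676.939.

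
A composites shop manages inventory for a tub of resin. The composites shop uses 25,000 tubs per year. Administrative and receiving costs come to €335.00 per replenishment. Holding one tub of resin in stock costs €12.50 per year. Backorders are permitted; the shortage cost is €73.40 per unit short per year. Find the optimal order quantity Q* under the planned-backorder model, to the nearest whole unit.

With planned backorders, Q* = √(2DS/H) · √((H+B)/B).
√(2DS/H) = √(2 × 25,000 × 335 / 12.5) = 1157.584.
√((H+B)/B) = √((12.5+73.4)/73.4) = 1.0818.
Q* ≈ 1252.279.

Q* ≈ 1,252 tubs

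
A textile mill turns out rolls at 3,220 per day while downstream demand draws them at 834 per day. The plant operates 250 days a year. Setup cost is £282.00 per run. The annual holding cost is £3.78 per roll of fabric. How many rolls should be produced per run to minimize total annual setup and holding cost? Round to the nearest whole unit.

Q* ≈ 6,479 rolls

Annual demand D = 834 × 250 = 208,500.
Production build-up factor (1 − d/p) = 1 − 834/3,220 = 0.7410.
Q* = √(2DS / (H(1 − d/p))) = √(2 × 208,500 × 282 / (3.78 × 0.7410)).
= √(117,594,000 / 2.801) ≈ 6479.469.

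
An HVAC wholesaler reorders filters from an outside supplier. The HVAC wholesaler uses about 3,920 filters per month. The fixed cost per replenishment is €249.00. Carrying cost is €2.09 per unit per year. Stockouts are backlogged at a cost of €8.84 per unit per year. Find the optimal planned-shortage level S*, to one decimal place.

Annual demand D = 3,920 × 12 = 47,040.
With planned backorders, Q* = √(2DS/H) · √((H+B)/B).
√(2DS/H) = √(2 × 47,040 × 249 / 2.09) = 3347.921.
√((H+B)/B) = √((2.09+8.84)/8.84) = 1.1119.
Q* ≈ 3722.709.
S* = Q* · H/(H+B) = 3722.709 × 2.09/10.93 ≈ 711.845.

S* ≈ 711.8 filters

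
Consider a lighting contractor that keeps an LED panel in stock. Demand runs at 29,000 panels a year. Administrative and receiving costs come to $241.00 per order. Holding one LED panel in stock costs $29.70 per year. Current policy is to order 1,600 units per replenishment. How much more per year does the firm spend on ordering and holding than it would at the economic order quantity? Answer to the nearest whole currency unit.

EOQ = √(2DS/H) = √(2 × 29,000 × 241 / 29.7) ≈ 686.03.
Cost at Q* = (D/Q*)S + (Q*/2)H = √(2DSH) ≈ $20,375.15.
Cost at Q = 1,600: (29,000/1,600)×241 + (1,600/2)×29.7 = $4,368.12 + $23,760.00 = $28,128.12.
Excess = $28,128.12 − $20,375.15 = $7,752.98.

Extra cost ≈ $7,753 per year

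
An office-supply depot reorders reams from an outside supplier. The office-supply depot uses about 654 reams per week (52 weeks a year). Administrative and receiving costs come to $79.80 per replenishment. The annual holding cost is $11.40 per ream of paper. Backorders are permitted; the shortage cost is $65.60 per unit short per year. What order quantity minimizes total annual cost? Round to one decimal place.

Annual demand D = 654 × 52 = 34,008.
With planned backorders, Q* = √(2DS/H) · √((H+B)/B).
√(2DS/H) = √(2 × 34,008 × 79.8 / 11.4) = 690.009.
√((H+B)/B) = √((11.4+65.6)/65.6) = 1.0834.
Q* ≈ 747.563.

Q* ≈ 747.6 reams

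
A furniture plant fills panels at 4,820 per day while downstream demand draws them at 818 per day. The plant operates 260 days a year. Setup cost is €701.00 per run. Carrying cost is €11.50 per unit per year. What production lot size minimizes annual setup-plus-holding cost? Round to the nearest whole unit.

Annual demand D = 818 × 260 = 212,680.
Production build-up factor (1 − d/p) = 1 − 818/4,820 = 0.8303.
Q* = √(2DS / (H(1 − d/p))) = √(2 × 212,680 × 701 / (11.5 × 0.8303)).
= √(298,177,360 / 9.5483) ≈ 5588.219.

Q* ≈ 5,588 panels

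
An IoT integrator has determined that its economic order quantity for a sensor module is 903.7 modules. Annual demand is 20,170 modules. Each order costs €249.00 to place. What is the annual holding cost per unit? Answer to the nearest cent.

The basic EOQ model gives Q* = √(2DS/H); rearrange for the unknown.
From Q* = √(2DS/H): H = 2DS / Q*² = 2 × 20,170 × 249 / 903.7² = 12.2995.

H ≈ €12.30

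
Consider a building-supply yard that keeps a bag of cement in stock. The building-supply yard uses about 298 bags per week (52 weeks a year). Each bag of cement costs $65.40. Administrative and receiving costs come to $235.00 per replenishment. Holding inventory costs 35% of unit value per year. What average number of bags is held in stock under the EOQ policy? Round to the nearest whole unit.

Annual demand D = 298 × 52 = 15,496.
Holding cost H = 0.35 × $65.40 = $22.8900 per unit per year.
The optimal lot size = √(2DS/H) = √(2 × 15,496 × 235 / 22.89) ≈ 564.07.
Average inventory = Q*/2 ≈ 564.07 / 2 = 282.037.

Average inventory ≈ 282 bags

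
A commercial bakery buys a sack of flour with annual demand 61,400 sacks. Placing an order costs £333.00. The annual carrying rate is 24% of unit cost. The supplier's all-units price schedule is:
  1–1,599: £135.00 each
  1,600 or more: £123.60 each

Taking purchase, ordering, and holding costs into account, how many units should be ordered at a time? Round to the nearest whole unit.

Q* ≈ 1,600 sacks

Holding cost per unit per year at price C is H = 0.24·C.
Evaluate total cost at each tier's feasible EOQ or, if the EOQ is below the tier, at the tier's minimum quantity.
EOQ at £135.00 = 1123.4 (feasible in tier 1): TC = 61,400×£135.00 + (61,400/1123.4)×333 + (1123.4/2)×0.24×£135.00 = £8,325,399.36.
EOQ at £123.60 = 1174.1 < 1600, so use break Q=1600: TC = 61,400×£123.60 + (61,400/1600.0)×333 + (1600.0/2)×0.24×£123.60 = £7,625,550.08.
Lowest total cost is £7,625,550.08 at Q = 1600.0.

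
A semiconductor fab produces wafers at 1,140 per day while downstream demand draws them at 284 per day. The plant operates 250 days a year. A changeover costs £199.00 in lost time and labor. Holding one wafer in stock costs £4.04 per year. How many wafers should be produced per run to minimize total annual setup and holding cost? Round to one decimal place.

Annual demand D = 284 × 250 = 71,000.
Production build-up factor (1 − d/p) = 1 − 284/1,140 = 0.7509.
Q* = √(2DS / (H(1 − d/p))) = √(2 × 71,000 × 199 / (4.04 × 0.7509)).
= √(28,258,000 / 3.0335) ≈ 3052.078.

Q* ≈ 3,052.1 wafers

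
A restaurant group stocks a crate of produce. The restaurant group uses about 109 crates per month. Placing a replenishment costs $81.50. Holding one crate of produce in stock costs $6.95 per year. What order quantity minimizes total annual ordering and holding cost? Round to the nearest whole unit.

Q* ≈ 175 crates

Annual demand D = 109 × 12 = 1,308.
EOQ = √(2DS / H) = √(2 × 1,308 × 81.5 / 6.95).
= √(213,204 / 6.95) = √30,676.8345 ≈ 175.148.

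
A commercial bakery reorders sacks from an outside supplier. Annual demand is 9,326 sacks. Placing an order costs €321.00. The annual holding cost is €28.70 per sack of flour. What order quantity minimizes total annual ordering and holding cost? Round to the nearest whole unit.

Q* ≈ 457 sacks

EOQ = √(2DS / H) = √(2 × 9,326 × 321 / 28.7).
= √(5,987,292 / 28.7) = √208,616.446 ≈ 456.745.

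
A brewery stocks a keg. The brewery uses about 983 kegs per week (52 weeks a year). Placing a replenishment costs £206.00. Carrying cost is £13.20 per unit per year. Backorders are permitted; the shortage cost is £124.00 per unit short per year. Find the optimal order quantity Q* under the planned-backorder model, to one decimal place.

Annual demand D = 983 × 52 = 51,116.
With planned backorders, Q* = √(2DS/H) · √((H+B)/B).
√(2DS/H) = √(2 × 51,116 × 206 / 13.2) = 1263.107.
√((H+B)/B) = √((13.2+124)/124) = 1.0519.
Q* ≈ 1328.637.

Q* ≈ 1,328.6 kegs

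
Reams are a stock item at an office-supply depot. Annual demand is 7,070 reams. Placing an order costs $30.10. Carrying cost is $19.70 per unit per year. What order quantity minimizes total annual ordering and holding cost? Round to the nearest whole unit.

Q* ≈ 147 reams

EOQ = √(2DS / H) = √(2 × 7,070 × 30.1 / 19.7).
= √(425,614 / 19.7) = √21,604.7716 ≈ 146.986.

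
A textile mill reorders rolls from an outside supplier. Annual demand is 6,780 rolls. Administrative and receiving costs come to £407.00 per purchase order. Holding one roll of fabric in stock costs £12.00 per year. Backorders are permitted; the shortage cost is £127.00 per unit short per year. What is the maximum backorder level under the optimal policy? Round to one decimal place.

S* ≈ 61.3 rolls

With planned backorders, Q* = √(2DS/H) · √((H+B)/B).
√(2DS/H) = √(2 × 6,780 × 407 / 12) = 678.167.
√((H+B)/B) = √((12+127)/127) = 1.0462.
Q* ≈ 709.483.
S* = Q* · H/(H+B) = 709.483 × 12/139 ≈ 61.250.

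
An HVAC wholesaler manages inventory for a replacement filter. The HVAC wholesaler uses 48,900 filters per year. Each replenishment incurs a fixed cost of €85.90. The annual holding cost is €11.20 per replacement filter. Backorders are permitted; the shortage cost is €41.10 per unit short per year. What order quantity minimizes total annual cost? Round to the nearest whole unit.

Q* ≈ 977 filters

With planned backorders, Q* = √(2DS/H) · √((H+B)/B).
√(2DS/H) = √(2 × 48,900 × 85.9 / 11.2) = 866.078.
√((H+B)/B) = √((11.2+41.1)/41.1) = 1.1281.
Q* ≈ 976.983.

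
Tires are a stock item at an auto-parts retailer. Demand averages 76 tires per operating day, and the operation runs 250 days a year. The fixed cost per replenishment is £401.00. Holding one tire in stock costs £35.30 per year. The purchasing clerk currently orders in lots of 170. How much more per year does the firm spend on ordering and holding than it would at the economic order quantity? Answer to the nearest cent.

Annual demand D = 76 × 250 = 19,000.
EOQ = √(2DS/H) = √(2 × 19,000 × 401 / 35.3) ≈ 657.02.
Cost at Q* = (D/Q*)S + (Q*/2)H = √(2DSH) ≈ £23,192.70.
Cost at Q = 170: (19,000/170)×401 + (170/2)×35.3 = £44,817.65 + £3,000.50 = £47,818.15.
Excess = £47,818.15 − £23,192.70 = £24,625.45.

Extra cost ≈ £24,625.45 per year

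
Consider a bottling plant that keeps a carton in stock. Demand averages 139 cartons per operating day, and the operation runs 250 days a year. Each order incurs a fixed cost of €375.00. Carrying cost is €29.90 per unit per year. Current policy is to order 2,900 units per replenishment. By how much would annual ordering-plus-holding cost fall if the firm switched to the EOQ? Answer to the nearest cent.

Extra cost ≈ €19,933.15 per year

Annual demand D = 139 × 250 = 34,750.
EOQ = √(2DS/H) = √(2 × 34,750 × 375 / 29.9) ≈ 933.62.
Cost at Q* = (D/Q*)S + (Q*/2)H = √(2DSH) ≈ €27,915.39.
Cost at Q = 2,900: (34,750/2,900)×375 + (2,900/2)×29.9 = €4,493.53 + €43,355.00 = €47,848.53.
Excess = €47,848.53 − €27,915.39 = €19,933.15.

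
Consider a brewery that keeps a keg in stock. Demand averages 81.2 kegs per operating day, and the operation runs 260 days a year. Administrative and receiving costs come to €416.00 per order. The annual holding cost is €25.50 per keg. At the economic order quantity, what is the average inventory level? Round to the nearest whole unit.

Annual demand D = 81.2 × 260 = 21,112.
EOQ = √(2DS/H) = √(2 × 21,112 × 416 / 25.5) ≈ 829.96.
Average inventory = Q*/2 ≈ 829.96 / 2 = 414.979.

Average inventory ≈ 415 kegs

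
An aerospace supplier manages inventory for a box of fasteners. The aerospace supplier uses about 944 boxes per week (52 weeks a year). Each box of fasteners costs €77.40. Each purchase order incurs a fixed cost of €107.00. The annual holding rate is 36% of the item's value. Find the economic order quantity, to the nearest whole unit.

Q* ≈ 614 boxes

Annual demand D = 944 × 52 = 49,088.
Holding cost H = 0.36 × €77.40 = €27.8640 per unit per year.
EOQ = √(2DS / H) = √(2 × 49,088 × 107 / 27.864).
= √(10,504,832 / 27.864) = √377,003.7324 ≈ 614.006.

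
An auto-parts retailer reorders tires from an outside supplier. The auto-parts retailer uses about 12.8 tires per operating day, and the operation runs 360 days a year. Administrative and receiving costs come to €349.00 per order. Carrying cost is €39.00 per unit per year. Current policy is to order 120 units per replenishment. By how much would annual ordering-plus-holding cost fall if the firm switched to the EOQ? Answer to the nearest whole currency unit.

Extra cost ≈ €4,542 per year

Annual demand D = 12.8 × 360 = 4,608.
EOQ = √(2DS/H) = √(2 × 4,608 × 349 / 39) ≈ 287.18.
Cost at Q* = (D/Q*)S + (Q*/2)H = √(2DSH) ≈ €11,199.95.
Cost at Q = 120: (4,608/120)×349 + (120/2)×39 = €13,401.60 + €2,340.00 = €15,741.60.
Excess = €15,741.60 − €11,199.95 = €4,541.65.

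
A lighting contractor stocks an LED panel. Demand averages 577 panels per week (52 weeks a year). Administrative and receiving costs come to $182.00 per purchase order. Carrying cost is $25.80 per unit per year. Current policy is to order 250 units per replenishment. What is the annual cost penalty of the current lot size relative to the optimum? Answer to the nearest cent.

Extra cost ≈ $8,281.80 per year

Annual demand D = 577 × 52 = 30,004.
EOQ = √(2DS/H) = √(2 × 30,004 × 182 / 25.8) ≈ 650.62.
Cost at Q* = (D/Q*)S + (Q*/2)H = √(2DSH) ≈ $16,786.11.
Cost at Q = 250: (30,004/250)×182 + (250/2)×25.8 = $21,842.91 + $3,225.00 = $25,067.91.
Excess = $25,067.91 − $16,786.11 = $8,281.80.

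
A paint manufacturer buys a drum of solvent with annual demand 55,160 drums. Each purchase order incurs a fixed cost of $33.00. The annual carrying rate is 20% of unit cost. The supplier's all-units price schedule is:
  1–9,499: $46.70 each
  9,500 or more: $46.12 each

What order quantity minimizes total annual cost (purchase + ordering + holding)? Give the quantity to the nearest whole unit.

Holding cost per unit per year at price C is H = 0.20·C.
Candidates are each tier's EOQ (if it falls in that tier) and each price-break quantity.
EOQ at $46.70 = 624.3 (feasible in tier 1): TC = 55,160×$46.70 + (55,160/624.3)×33 + (624.3/2)×0.20×$46.70 = $2,581,803.19.
EOQ at $46.12 = 628.2 < 9500, so use break Q=9500: TC = 55,160×$46.12 + (55,160/9500.0)×33 + (9500.0/2)×0.20×$46.12 = $2,587,984.81.
Lowest total cost is $2,581,803.19 at Q = 624.3.

Q* ≈ 624 drums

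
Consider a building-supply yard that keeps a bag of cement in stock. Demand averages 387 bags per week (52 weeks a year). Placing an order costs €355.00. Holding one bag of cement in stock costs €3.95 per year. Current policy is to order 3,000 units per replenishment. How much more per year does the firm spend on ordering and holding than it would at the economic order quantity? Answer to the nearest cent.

Extra cost ≈ €793.83 per year

Annual demand D = 387 × 52 = 20,124.
EOQ = √(2DS/H) = √(2 × 20,124 × 355 / 3.95) ≈ 1901.90.
Cost at Q* = (D/Q*)S + (Q*/2)H = √(2DSH) ≈ €7,512.51.
Cost at Q = 3,000: (20,124/3,000)×355 + (3,000/2)×3.95 = €2,381.34 + €5,925.00 = €8,306.34.
Excess = €8,306.34 − €7,512.51 = €793.83.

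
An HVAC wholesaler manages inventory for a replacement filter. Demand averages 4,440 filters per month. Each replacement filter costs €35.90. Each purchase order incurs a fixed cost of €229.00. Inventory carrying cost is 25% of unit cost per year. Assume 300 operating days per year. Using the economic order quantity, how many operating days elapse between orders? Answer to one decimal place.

T ≈ 9.3 days

Annual demand D = 4,440 × 12 = 53,280.
Holding cost H = 0.25 × €35.90 = €8.9750 per unit per year.
EOQ = √(2DS/H) = √(2 × 53,280 × 229 / 8.975) ≈ 1648.91.
Cycle time = Q*/D × 300 = 1648.91 / 53,280 × 300 ≈ 9.284 days.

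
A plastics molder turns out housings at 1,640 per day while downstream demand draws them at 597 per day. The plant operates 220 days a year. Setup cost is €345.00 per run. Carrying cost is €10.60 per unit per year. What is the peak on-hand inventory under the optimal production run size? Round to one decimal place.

I_max ≈ 2,331.8 housings

Annual demand D = 597 × 220 = 131,340.
Production build-up factor (1 − d/p) = 1 − 597/1,640 = 0.6360.
Q* = √(2DS / (H(1 − d/p))) = √(2 × 131,340 × 345 / (10.6 × 0.6360)).
= √(90,624,600 / 6.7413) ≈ 3666.485.
Maximum inventory = Q*(1 − d/p) = 3666.485 × 0.6360 ≈ 2331.795.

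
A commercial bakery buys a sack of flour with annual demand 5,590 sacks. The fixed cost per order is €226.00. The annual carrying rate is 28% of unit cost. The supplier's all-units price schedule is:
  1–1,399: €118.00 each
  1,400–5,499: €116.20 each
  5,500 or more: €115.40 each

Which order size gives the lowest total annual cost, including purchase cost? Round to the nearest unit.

Q* ≈ 277 sacks

Holding cost per unit per year at price C is H = 0.28·C.
Candidates are each tier's EOQ (if it falls in that tier) and each price-break quantity.
EOQ at €118.00 = 276.5 (feasible in tier 1): TC = 5,590×€118.00 + (5,590/276.5)×226 + (276.5/2)×0.28×€118.00 = €668,756.82.
EOQ at €116.20 = 278.7 < 1400, so use break Q=1400: TC = 5,590×€116.20 + (5,590/1400.0)×226 + (1400.0/2)×0.28×€116.20 = €673,235.59.
EOQ at €115.40 = 279.6 < 5500, so use break Q=5500: TC = 5,590×€115.40 + (5,590/5500.0)×226 + (5500.0/2)×0.28×€115.40 = €734,173.70.
Lowest total cost is €668,756.82 at Q = 276.5.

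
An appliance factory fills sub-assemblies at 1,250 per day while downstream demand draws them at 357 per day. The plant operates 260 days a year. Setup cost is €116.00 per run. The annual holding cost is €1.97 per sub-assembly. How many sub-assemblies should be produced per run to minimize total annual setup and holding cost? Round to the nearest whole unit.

Annual demand D = 357 × 260 = 92,820.
Production build-up factor (1 − d/p) = 1 − 357/1,250 = 0.7144.
Q* = √(2DS / (H(1 − d/p))) = √(2 × 92,820 × 116 / (1.97 × 0.7144)).
= √(21,534,240 / 1.4074) ≈ 3911.659.

Q* ≈ 3,912 sub-assemblies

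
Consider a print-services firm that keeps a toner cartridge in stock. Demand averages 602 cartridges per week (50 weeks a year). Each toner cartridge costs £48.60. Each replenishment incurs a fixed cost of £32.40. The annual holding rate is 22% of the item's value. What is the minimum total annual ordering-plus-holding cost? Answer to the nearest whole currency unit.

Annual demand D = 602 × 50 = 30,100.
Holding cost H = 0.22 × £48.60 = £10.6920 per unit per year.
The optimal lot size = √(2DS/H) = √(2 × 30,100 × 32.4 / 10.692) ≈ 427.11.
At Q*, ordering cost (D/Q*)S equals holding cost (Q*/2)H, each = √(DSH/2).
Minimum total = √(2DSH) = √(2 × 30,100 × 32.4 × 10.692) ≈ 4566.676.

TC* ≈ £4,567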